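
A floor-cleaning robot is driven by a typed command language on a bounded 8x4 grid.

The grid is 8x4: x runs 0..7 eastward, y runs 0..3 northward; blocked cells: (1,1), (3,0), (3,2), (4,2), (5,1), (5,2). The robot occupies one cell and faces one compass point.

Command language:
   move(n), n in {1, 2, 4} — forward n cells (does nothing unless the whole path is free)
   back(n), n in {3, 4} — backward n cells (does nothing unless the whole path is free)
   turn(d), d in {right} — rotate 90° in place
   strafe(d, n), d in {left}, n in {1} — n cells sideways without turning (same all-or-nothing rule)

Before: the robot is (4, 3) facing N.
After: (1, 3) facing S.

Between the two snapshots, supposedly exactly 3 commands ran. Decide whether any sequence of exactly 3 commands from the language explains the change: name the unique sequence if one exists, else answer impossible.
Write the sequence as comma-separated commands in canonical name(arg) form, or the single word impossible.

turn(right), back(3), turn(right)

key: position moved to (1,3) AND the heading swung to S — translation plus rotation needed
initial: (4, 3) facing N
[1] after turn(right): (4, 3) facing E
[2] after back(3): (1, 3) facing E
[3] after turn(right): (1, 3) facing S
uniquely the one of 343 3-step routes that fits.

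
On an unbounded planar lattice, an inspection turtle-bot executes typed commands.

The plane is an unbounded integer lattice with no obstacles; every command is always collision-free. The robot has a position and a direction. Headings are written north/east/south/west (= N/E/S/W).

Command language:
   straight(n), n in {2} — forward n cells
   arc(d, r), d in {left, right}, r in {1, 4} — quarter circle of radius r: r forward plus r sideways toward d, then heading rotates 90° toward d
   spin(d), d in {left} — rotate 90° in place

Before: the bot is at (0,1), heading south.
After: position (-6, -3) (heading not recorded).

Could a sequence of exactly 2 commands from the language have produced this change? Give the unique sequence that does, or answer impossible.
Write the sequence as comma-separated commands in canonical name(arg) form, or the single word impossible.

key: order matters: swapping arc(right, 4) and straight(2) lands elsewhere
start: at (0,1), heading south
[1] after arc(right, 4): at (-4,-3), heading west
[2] after straight(2): at (-6,-3), heading west
no rival 2-sequence matches.

arc(right, 4), straight(2)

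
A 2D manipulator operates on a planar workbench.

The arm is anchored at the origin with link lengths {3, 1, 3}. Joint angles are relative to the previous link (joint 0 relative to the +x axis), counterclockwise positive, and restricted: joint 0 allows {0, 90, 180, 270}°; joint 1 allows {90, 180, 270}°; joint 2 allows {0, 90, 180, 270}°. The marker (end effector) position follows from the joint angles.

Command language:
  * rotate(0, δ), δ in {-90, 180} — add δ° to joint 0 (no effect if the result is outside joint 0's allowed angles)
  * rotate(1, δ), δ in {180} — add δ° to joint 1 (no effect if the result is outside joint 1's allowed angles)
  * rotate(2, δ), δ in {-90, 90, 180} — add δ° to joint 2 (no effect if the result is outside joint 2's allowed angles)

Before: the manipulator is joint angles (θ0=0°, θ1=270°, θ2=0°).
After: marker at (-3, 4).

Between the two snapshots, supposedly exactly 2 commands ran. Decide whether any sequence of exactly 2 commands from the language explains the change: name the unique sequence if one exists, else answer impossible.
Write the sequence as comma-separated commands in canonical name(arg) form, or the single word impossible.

rotate(0, -90), rotate(0, -90)

begin: joint angles (θ0=0°, θ1=270°, θ2=0°)
[1] after rotate(0, -90): joint angles (θ0=270°, θ1=270°, θ2=0°)
[2] after rotate(0, -90): joint angles (θ0=180°, θ1=270°, θ2=0°)
all 36 alternatives checked — unique.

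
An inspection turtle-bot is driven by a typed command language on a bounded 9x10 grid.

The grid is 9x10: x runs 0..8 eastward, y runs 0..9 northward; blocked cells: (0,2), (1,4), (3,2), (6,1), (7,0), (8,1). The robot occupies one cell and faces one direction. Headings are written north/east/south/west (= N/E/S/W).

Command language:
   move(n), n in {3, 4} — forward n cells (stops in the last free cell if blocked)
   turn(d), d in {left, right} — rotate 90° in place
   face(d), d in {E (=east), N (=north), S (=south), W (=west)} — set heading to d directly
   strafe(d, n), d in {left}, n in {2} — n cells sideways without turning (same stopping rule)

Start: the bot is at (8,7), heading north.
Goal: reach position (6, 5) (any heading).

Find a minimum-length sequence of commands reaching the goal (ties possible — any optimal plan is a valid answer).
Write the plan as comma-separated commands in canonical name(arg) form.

start: at (8,7), heading north
t=1 strafe(left, 2) ⇒ at (6,7), heading north
t=2 face(W) ⇒ at (6,7), heading west
t=3 strafe(left, 2) ⇒ at (6,5), heading west
no 2-step plan works, so 3 is optimal.

strafe(left, 2), face(W), strafe(left, 2)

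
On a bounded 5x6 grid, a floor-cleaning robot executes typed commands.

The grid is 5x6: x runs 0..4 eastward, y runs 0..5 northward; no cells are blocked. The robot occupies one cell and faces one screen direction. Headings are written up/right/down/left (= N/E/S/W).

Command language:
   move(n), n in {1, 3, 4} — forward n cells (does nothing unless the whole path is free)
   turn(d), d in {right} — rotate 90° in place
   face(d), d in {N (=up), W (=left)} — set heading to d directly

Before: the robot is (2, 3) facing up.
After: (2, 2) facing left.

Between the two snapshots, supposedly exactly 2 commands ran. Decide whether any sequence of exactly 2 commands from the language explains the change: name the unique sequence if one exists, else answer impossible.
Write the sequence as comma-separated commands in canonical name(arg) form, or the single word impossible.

impossible

no 2-step route produces this change.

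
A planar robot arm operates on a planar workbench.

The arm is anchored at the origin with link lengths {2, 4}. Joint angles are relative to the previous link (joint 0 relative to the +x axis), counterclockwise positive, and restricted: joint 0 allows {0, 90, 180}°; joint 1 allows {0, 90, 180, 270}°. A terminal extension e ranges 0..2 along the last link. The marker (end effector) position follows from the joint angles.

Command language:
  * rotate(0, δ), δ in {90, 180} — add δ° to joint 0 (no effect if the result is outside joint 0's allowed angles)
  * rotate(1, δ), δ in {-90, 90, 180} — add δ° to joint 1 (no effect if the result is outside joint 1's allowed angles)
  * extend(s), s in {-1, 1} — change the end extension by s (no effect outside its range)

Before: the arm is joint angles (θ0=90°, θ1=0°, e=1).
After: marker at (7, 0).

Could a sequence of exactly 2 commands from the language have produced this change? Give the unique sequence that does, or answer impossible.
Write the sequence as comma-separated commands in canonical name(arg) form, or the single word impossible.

key: order matters: swapping rotate(0, 90) and rotate(0, 180) lands elsewhere
from: joint angles (θ0=90°, θ1=0°, e=1)
1. rotate(0, 90) → joint angles (θ0=180°, θ1=0°, e=1)
2. rotate(0, 180) → joint angles (θ0=0°, θ1=0°, e=1)
uniquely the one of 49 2-step routes that fits.

rotate(0, 90), rotate(0, 180)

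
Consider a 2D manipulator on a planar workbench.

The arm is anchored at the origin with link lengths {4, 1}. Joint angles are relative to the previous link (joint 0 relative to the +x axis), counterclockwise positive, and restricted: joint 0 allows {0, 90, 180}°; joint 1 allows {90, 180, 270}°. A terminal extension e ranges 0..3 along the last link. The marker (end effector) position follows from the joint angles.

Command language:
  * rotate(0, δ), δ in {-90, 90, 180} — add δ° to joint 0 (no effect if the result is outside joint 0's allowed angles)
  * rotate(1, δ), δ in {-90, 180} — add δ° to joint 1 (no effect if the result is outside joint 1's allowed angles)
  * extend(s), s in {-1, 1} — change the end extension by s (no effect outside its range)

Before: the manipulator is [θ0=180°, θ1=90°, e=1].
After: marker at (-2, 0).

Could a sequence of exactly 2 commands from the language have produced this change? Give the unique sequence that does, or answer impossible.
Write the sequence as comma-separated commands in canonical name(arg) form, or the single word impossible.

rotate(1, 180), rotate(1, -90)

key: running rotate(1, -90) before rotate(1, 180) would end elsewhere — order is forced
from: [θ0=180°, θ1=90°, e=1]
t=1 rotate(1, 180) ⇒ [θ0=180°, θ1=270°, e=1]
t=2 rotate(1, -90) ⇒ [θ0=180°, θ1=180°, e=1]
uniquely the one of 49 2-step routes that fits.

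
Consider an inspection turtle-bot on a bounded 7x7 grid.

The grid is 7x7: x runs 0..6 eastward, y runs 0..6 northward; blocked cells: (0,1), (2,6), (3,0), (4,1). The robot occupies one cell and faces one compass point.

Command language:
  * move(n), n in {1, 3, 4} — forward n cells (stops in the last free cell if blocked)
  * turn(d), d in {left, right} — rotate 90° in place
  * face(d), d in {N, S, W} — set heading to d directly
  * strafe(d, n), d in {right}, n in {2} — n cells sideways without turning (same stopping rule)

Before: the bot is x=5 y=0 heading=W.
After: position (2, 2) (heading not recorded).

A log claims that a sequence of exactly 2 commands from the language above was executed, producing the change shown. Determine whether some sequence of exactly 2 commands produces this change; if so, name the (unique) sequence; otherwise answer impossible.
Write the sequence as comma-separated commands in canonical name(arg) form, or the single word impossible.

key: order matters: swapping strafe(right, 2) and move(3) lands elsewhere
t0: x=5 y=0 heading=W
1. strafe(right, 2) → x=5 y=2 heading=W
2. move(3) → x=2 y=2 heading=W
no other 2-command option fits: unique.

strafe(right, 2), move(3)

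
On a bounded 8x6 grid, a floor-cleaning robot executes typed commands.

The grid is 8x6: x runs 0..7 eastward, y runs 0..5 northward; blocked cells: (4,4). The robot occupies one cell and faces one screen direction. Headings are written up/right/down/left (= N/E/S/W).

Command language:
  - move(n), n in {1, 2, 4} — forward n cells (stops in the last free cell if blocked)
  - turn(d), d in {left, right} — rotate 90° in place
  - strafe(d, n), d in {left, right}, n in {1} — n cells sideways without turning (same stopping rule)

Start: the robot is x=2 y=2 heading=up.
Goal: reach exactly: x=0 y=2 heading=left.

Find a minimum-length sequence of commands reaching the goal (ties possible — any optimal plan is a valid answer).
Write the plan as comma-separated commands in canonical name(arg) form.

turn(left), move(2)

start: x=2 y=2 heading=up
t=1 turn(left) ⇒ x=2 y=2 heading=left
t=2 move(2) ⇒ x=0 y=2 heading=left
shorter routes all fall short; 2 is best.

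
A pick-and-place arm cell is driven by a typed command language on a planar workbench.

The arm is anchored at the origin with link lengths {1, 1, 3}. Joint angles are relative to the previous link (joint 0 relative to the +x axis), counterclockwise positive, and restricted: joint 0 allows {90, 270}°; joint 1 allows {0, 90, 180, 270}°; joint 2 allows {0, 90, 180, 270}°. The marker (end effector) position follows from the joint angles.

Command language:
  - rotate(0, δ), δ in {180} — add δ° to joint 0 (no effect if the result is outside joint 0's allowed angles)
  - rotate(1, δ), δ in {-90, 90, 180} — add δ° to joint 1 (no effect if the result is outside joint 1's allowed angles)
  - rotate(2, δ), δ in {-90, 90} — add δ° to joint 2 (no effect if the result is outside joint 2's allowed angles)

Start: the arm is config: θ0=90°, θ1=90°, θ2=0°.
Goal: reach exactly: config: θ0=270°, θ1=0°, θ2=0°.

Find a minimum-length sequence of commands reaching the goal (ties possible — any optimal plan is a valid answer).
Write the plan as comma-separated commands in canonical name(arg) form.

start: config: θ0=90°, θ1=90°, θ2=0°
1. rotate(1, -90) → config: θ0=90°, θ1=0°, θ2=0°
2. rotate(0, 180) → config: θ0=270°, θ1=0°, θ2=0°
minimal: 2 command(s), checked below 2.

rotate(1, -90), rotate(0, 180)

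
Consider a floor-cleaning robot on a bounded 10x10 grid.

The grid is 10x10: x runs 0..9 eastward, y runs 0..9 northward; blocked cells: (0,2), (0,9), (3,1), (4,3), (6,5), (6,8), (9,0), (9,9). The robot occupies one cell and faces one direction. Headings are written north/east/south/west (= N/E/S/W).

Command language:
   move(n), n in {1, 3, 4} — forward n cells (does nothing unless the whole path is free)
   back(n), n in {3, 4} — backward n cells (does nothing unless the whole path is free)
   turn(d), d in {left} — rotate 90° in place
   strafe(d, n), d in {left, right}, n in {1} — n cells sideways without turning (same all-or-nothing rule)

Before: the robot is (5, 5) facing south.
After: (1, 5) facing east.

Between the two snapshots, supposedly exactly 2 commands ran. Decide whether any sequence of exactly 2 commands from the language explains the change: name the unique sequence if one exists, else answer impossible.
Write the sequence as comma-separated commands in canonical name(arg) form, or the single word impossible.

turn(left), back(4)

key: running back(4) before turn(left) would end elsewhere — order is forced
begin: (5, 5) facing south
step 1 (turn(left)): (5, 5) facing east
step 2 (back(4)): (1, 5) facing east
uniquely the one of 64 2-step routes that fits.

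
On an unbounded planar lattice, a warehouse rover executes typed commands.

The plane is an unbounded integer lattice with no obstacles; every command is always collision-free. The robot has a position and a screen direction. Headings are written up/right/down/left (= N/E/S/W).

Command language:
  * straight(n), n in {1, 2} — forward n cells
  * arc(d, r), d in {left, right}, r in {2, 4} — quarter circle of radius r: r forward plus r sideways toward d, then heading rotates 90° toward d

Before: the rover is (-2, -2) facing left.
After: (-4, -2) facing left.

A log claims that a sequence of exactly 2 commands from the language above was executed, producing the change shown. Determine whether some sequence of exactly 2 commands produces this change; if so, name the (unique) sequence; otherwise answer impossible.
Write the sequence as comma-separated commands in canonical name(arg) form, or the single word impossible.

key: heading stays W — no command in the sequence turns
t0: (-2, -2) facing left
t=1 straight(1) ⇒ (-3, -2) facing left
t=2 straight(1) ⇒ (-4, -2) facing left
no other 2-command option fits: unique.

straight(1), straight(1)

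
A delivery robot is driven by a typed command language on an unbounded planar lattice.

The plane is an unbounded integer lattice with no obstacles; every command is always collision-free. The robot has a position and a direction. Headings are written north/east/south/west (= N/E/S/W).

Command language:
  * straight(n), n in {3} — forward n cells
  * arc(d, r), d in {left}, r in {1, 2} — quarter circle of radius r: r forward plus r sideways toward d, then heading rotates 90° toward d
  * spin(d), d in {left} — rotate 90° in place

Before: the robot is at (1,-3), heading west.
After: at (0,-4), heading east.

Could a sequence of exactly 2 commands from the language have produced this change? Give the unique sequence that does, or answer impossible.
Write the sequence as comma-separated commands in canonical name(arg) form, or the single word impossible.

key: cell and facing (now E) both changed — the 2 commands mix motion and turning
initial: at (1,-3), heading west
t=1 arc(left, 1) ⇒ at (0,-4), heading south
t=2 spin(left) ⇒ at (0,-4), heading east
no other 2-command option fits: unique.

arc(left, 1), spin(left)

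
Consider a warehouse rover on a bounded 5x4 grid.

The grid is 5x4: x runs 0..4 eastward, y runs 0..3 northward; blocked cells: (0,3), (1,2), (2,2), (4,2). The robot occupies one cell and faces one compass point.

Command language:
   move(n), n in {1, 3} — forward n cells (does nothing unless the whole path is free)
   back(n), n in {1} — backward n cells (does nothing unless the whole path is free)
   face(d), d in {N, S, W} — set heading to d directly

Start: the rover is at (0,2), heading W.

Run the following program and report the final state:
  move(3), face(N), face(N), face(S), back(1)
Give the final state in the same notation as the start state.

at (0,2), heading S

t0: at (0,2), heading W
[1] after move(3): at (0,2), heading W
[2] after face(N): at (0,2), heading N
[3] after face(N): at (0,2), heading N
[4] after face(S): at (0,2), heading S
[5] after back(1): at (0,2), heading S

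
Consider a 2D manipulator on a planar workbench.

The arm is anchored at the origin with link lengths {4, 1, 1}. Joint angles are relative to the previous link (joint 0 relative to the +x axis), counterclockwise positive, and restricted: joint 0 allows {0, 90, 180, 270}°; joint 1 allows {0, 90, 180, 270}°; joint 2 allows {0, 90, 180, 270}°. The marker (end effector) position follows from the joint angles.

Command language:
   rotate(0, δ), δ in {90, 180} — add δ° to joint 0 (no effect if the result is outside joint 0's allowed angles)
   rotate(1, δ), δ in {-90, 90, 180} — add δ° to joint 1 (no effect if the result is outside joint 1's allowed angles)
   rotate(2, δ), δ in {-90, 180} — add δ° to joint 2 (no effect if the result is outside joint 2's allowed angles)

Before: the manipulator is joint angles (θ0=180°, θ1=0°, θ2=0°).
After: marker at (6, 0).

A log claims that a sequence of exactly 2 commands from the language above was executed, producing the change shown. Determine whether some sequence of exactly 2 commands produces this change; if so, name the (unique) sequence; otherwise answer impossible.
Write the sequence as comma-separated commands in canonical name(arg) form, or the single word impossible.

from: joint angles (θ0=180°, θ1=0°, θ2=0°)
t=1 rotate(0, 90) ⇒ joint angles (θ0=270°, θ1=0°, θ2=0°)
t=2 rotate(0, 90) ⇒ joint angles (θ0=0°, θ1=0°, θ2=0°)
no other 2-command option fits: unique.

rotate(0, 90), rotate(0, 90)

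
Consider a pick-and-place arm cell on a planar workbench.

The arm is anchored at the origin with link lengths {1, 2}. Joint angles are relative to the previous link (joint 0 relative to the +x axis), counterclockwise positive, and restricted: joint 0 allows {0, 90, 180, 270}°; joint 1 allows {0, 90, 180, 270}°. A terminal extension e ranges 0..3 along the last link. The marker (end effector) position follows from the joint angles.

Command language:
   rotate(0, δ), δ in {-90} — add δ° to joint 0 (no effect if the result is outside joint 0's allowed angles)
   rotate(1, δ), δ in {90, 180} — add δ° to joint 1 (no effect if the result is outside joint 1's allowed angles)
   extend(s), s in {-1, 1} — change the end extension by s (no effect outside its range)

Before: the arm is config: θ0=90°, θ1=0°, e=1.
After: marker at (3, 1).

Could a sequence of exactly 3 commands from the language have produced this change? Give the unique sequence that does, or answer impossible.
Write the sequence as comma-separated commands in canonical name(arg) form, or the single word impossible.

rotate(1, 90), rotate(1, 90), rotate(1, 90)

from: config: θ0=90°, θ1=0°, e=1
step 1 (rotate(1, 90)): config: θ0=90°, θ1=90°, e=1
step 2 (rotate(1, 90)): config: θ0=90°, θ1=180°, e=1
step 3 (rotate(1, 90)): config: θ0=90°, θ1=270°, e=1
no other 3-command option fits: unique.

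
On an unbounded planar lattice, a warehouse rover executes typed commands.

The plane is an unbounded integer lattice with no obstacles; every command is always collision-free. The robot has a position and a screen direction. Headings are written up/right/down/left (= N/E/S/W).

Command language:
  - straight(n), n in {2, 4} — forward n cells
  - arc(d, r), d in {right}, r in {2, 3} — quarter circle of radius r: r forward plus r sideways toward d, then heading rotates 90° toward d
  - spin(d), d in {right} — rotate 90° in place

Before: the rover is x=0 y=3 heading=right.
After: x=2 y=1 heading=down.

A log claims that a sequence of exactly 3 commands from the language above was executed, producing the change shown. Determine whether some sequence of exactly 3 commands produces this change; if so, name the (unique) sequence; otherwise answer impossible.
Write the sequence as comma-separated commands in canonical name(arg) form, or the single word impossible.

key: position moved to (2,1) AND the heading swung to S — translation plus rotation needed
t0: x=0 y=3 heading=right
1. straight(2) → x=2 y=3 heading=right
2. spin(right) → x=2 y=3 heading=down
3. straight(2) → x=2 y=1 heading=down
uniquely the one of 125 3-step routes that fits.

straight(2), spin(right), straight(2)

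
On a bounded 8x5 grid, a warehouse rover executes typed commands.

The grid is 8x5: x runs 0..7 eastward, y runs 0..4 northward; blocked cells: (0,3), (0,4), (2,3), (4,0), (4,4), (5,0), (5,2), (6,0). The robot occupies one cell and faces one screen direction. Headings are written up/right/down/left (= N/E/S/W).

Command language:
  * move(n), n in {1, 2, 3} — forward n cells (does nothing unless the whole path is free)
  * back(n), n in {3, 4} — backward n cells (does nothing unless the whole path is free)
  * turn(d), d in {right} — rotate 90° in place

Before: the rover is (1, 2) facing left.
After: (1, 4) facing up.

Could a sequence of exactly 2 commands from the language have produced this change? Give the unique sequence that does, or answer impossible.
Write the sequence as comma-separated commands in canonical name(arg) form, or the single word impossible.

turn(right), move(2)

key: order matters: swapping turn(right) and move(2) lands elsewhere
start: (1, 2) facing left
t=1 turn(right) ⇒ (1, 2) facing up
t=2 move(2) ⇒ (1, 4) facing up
no other 2-command option fits: unique.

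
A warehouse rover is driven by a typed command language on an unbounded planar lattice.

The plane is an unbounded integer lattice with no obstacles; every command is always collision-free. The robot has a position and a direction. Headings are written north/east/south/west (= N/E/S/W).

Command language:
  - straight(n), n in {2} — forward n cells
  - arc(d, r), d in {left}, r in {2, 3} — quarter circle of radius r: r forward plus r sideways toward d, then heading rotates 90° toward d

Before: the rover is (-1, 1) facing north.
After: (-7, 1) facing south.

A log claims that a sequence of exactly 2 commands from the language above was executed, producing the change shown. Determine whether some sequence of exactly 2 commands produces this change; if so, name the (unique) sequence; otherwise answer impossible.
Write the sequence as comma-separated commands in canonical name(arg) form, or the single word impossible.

arc(left, 3), arc(left, 3)

key: position moved to (-7,1) AND the heading swung to S — translation plus rotation needed
from: (-1, 1) facing north
[1] after arc(left, 3): (-4, 4) facing west
[2] after arc(left, 3): (-7, 1) facing south
uniquely the one of 9 2-step routes that fits.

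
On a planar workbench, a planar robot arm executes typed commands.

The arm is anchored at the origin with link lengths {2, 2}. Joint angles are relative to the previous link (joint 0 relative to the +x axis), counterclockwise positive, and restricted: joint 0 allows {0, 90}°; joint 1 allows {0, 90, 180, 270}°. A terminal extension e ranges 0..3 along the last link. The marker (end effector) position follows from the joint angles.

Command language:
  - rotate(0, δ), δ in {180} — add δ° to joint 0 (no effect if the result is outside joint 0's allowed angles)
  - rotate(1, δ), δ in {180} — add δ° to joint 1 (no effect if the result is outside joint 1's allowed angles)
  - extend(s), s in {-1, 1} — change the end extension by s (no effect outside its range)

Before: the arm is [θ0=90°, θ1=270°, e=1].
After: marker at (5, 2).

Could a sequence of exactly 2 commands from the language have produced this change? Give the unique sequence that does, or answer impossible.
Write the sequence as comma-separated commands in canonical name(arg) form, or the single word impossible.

begin: [θ0=90°, θ1=270°, e=1]
[1] after extend(1): [θ0=90°, θ1=270°, e=2]
[2] after extend(1): [θ0=90°, θ1=270°, e=3]
no other 2-command option fits: unique.

extend(1), extend(1)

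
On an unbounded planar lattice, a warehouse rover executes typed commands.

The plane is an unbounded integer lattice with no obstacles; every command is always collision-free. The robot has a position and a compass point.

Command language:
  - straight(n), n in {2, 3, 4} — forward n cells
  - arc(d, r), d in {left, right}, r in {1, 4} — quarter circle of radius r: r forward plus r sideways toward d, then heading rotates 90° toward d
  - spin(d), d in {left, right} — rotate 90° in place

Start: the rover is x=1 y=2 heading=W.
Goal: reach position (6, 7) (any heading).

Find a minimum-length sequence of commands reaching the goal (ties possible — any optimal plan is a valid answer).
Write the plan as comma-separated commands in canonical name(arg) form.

t0: x=1 y=2 heading=W
[1] after spin(right): x=1 y=2 heading=N
[2] after arc(right, 1): x=2 y=3 heading=E
[3] after arc(left, 4): x=6 y=7 heading=N
shorter routes all fall short; 3 is best.

spin(right), arc(right, 1), arc(left, 4)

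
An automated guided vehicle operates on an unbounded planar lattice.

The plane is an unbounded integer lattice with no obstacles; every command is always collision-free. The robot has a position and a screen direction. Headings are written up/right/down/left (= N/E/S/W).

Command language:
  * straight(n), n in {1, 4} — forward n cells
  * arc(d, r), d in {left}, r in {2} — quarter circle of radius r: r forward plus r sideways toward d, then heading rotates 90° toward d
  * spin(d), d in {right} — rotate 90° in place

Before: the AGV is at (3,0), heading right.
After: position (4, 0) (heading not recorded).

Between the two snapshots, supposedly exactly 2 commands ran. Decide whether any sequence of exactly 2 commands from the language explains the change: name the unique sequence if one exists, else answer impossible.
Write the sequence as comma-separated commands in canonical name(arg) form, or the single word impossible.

key: order matters: swapping straight(1) and spin(right) lands elsewhere
start: at (3,0), heading right
[1] after straight(1): at (4,0), heading right
[2] after spin(right): at (4,0), heading down
no other 2-command option fits: unique.

straight(1), spin(right)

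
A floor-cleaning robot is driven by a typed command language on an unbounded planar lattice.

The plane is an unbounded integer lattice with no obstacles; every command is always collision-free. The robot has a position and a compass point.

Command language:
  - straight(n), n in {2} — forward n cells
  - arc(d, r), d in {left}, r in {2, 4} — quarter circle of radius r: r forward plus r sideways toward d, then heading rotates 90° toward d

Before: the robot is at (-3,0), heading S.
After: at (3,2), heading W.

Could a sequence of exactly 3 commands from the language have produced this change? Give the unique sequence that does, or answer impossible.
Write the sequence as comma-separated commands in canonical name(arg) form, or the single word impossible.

key: order matters: swapping arc(left, 4) and arc(left, 2) lands elsewhere
from: at (-3,0), heading S
1. arc(left, 4) → at (1,-4), heading E
2. arc(left, 4) → at (5,0), heading N
3. arc(left, 2) → at (3,2), heading W
no rival 3-sequence matches.

arc(left, 4), arc(left, 4), arc(left, 2)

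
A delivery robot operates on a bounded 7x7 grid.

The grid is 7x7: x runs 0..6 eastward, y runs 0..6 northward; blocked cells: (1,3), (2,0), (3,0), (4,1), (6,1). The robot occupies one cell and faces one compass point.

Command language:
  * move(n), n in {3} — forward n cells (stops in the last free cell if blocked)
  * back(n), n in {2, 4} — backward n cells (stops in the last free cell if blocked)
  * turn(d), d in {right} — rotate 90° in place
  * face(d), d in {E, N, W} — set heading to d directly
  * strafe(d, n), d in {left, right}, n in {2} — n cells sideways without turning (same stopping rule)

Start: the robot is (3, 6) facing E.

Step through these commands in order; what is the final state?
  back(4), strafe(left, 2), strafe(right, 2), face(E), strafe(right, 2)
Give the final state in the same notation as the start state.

from: (3, 6) facing E
t=1 back(4) ⇒ (0, 6) facing E
t=2 strafe(left, 2) ⇒ (0, 6) facing E
t=3 strafe(right, 2) ⇒ (0, 4) facing E
t=4 face(E) ⇒ (0, 4) facing E
t=5 strafe(right, 2) ⇒ (0, 2) facing E

(0, 2) facing E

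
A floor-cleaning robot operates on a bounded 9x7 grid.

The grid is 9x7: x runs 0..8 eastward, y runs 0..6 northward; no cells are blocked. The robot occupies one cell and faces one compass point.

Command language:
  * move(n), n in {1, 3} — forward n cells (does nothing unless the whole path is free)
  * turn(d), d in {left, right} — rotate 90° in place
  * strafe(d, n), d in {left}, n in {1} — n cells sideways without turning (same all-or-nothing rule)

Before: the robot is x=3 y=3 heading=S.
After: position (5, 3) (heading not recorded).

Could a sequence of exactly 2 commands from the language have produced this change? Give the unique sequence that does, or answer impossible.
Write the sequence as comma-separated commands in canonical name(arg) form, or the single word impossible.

strafe(left, 1), strafe(left, 1)

initial: x=3 y=3 heading=S
step 1 (strafe(left, 1)): x=4 y=3 heading=S
step 2 (strafe(left, 1)): x=5 y=3 heading=S
no other 2-command option fits: unique.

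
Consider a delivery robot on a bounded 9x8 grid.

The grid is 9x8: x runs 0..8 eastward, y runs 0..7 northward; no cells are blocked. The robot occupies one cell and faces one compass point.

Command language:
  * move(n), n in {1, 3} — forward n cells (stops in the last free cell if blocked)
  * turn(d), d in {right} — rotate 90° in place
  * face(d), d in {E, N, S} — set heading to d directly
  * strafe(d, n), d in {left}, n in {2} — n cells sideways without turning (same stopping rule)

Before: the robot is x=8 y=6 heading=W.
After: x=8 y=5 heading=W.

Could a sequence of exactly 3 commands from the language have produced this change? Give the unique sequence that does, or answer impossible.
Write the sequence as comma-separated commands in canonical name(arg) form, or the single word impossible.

key: still facing W at the end — net rotation zero over 3 steps
initial: x=8 y=6 heading=W
[1] after face(S): x=8 y=6 heading=S
[2] after move(1): x=8 y=5 heading=S
[3] after turn(right): x=8 y=5 heading=W
all 343 alternatives checked — unique.

face(S), move(1), turn(right)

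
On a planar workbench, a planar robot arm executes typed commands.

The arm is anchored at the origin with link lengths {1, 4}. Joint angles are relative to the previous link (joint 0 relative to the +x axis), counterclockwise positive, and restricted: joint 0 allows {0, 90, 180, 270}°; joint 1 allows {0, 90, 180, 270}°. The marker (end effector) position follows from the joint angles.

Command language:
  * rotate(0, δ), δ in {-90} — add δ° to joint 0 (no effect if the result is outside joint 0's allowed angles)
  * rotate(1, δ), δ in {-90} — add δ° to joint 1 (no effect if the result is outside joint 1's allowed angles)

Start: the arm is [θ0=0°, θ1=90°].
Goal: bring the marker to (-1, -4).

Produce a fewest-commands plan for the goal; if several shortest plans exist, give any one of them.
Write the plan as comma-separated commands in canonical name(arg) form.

from: [θ0=0°, θ1=90°]
1. rotate(0, -90) → [θ0=270°, θ1=90°]
2. rotate(0, -90) → [θ0=180°, θ1=90°]
no 1-step plan works, so 2 is optimal.

rotate(0, -90), rotate(0, -90)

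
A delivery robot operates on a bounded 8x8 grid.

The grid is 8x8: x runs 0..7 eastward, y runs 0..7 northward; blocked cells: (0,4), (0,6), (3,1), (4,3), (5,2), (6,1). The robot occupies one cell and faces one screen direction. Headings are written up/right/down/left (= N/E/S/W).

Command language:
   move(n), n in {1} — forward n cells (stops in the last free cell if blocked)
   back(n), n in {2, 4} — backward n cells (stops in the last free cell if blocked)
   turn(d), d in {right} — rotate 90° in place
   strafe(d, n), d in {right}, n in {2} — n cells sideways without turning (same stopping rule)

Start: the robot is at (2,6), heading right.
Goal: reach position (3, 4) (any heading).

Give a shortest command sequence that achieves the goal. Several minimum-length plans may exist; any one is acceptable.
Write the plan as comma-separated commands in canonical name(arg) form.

move(1), strafe(right, 2)

start: at (2,6), heading right
1. move(1) → at (3,6), heading right
2. strafe(right, 2) → at (3,4), heading right
no 1-step plan works, so 2 is optimal.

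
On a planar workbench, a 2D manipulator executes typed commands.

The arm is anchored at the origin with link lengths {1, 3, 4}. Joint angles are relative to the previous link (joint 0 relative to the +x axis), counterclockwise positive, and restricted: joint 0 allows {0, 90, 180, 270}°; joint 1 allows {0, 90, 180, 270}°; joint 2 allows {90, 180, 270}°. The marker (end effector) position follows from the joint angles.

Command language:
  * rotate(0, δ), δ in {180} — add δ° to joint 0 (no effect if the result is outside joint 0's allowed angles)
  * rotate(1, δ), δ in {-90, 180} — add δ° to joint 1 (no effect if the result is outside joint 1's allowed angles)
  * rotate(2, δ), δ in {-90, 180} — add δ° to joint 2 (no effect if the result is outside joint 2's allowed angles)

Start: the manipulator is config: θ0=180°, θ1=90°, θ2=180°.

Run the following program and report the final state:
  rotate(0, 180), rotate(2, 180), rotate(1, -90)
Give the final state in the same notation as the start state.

t0: config: θ0=180°, θ1=90°, θ2=180°
1. rotate(0, 180) → config: θ0=0°, θ1=90°, θ2=180°
2. rotate(2, 180) → config: θ0=0°, θ1=90°, θ2=180°
3. rotate(1, -90) → config: θ0=0°, θ1=0°, θ2=180°

config: θ0=0°, θ1=0°, θ2=180°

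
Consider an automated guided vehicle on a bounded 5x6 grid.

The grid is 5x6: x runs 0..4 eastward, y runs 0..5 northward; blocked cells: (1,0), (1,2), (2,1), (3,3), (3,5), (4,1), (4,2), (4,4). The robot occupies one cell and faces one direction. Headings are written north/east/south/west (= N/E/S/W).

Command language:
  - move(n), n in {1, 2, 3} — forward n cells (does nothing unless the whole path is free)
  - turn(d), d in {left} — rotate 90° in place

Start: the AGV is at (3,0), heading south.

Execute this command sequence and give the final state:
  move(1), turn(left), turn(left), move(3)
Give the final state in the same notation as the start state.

begin: at (3,0), heading south
step 1 (move(1)): at (3,0), heading south
step 2 (turn(left)): at (3,0), heading east
step 3 (turn(left)): at (3,0), heading north
step 4 (move(3)): at (3,0), heading north

at (3,0), heading north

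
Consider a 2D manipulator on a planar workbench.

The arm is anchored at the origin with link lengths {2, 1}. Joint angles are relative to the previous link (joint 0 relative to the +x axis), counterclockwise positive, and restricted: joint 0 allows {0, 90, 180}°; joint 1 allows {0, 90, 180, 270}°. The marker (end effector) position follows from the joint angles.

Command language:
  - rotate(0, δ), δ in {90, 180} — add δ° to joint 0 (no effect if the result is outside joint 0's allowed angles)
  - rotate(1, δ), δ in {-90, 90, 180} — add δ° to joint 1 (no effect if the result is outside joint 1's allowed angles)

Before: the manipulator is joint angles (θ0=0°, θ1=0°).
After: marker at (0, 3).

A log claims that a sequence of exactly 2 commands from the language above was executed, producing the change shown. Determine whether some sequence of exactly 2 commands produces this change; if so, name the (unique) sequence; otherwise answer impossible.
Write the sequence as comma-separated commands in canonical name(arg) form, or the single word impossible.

rotate(0, 90), rotate(0, 180)

key: running rotate(0, 180) before rotate(0, 90) would end elsewhere — order is forced
from: joint angles (θ0=0°, θ1=0°)
step 1 (rotate(0, 90)): joint angles (θ0=90°, θ1=0°)
step 2 (rotate(0, 180)): joint angles (θ0=90°, θ1=0°)
no rival 2-sequence matches.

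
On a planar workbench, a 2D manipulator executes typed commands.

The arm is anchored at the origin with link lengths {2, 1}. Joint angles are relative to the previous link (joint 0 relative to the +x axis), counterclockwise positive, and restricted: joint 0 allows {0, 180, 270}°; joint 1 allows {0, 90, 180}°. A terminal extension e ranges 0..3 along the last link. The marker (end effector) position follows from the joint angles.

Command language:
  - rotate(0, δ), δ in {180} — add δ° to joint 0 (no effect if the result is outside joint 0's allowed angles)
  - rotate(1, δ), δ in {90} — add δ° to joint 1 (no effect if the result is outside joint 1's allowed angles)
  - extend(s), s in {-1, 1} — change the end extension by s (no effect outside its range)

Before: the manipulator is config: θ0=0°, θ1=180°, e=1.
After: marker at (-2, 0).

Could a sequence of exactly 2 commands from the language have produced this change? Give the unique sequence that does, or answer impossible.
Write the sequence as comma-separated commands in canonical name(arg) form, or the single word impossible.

start: config: θ0=0°, θ1=180°, e=1
step 1 (extend(1)): config: θ0=0°, θ1=180°, e=2
step 2 (extend(1)): config: θ0=0°, θ1=180°, e=3
uniquely the one of 16 2-step routes that fits.

extend(1), extend(1)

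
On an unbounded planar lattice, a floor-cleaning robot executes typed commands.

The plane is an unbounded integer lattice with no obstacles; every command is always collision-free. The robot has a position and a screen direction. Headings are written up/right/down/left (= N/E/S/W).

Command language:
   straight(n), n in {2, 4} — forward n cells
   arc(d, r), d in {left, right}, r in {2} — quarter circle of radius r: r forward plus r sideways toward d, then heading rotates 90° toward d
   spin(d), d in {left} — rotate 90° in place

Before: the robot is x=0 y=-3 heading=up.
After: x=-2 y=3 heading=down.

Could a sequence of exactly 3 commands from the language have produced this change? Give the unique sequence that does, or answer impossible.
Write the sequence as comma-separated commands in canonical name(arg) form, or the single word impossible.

key: running spin(left) before straight(4) would end elsewhere — order is forced
initial: x=0 y=-3 heading=up
[1] after straight(4): x=0 y=1 heading=up
[2] after arc(left, 2): x=-2 y=3 heading=left
[3] after spin(left): x=-2 y=3 heading=down
no rival 3-sequence matches.

straight(4), arc(left, 2), spin(left)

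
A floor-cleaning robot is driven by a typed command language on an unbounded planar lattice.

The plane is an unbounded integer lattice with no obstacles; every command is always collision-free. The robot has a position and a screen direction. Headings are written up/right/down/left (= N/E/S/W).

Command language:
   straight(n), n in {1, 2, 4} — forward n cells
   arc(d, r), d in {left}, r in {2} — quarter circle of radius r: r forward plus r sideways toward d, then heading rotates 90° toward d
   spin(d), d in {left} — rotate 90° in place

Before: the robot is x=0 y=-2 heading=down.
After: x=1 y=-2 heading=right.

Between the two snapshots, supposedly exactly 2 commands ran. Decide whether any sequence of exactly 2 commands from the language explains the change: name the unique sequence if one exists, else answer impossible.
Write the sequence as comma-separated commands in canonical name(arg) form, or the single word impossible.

spin(left), straight(1)

key: cell and facing (now E) both changed — the 2 commands mix motion and turning
start: x=0 y=-2 heading=down
step 1 (spin(left)): x=0 y=-2 heading=right
step 2 (straight(1)): x=1 y=-2 heading=right
all 25 alternatives checked — unique.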